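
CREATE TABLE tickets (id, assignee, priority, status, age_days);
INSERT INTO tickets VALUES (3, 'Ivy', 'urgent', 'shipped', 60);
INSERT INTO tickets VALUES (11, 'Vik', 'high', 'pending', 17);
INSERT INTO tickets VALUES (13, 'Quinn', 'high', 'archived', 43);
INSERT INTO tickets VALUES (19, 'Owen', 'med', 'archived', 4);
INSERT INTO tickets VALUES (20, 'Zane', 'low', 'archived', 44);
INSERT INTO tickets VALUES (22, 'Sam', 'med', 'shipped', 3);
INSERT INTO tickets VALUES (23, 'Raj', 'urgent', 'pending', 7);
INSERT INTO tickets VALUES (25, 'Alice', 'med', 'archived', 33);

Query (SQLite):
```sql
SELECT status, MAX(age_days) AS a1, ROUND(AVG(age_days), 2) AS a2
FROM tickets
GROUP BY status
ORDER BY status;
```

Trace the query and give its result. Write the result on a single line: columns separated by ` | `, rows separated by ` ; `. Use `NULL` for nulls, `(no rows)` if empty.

Group tickets by status.
Per group compute: MAX(age_days), ROUND(AVG(age_days), 2).
  archived: ids {13, 19, 20, 25} → MAX(age_days)=44, ROUND(AVG(age_days), 2)=31
  pending: ids {11, 23} → MAX(age_days)=17, ROUND(AVG(age_days), 2)=12
  shipped: ids {3, 22} → MAX(age_days)=60, ROUND(AVG(age_days), 2)=31.5

archived | 44 | 31 ; pending | 17 | 12 ; shipped | 60 | 31.5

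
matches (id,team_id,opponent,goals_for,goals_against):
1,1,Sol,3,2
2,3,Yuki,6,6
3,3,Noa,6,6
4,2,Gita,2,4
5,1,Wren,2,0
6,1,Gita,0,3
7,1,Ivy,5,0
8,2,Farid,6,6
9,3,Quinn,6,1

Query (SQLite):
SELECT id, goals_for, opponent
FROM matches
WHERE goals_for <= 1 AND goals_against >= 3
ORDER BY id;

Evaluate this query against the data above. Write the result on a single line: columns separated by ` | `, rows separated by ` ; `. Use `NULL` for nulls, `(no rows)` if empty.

goals_for <= 1: ids {6}
goals_against >= 3: ids {2, 3, 4, 6, 8}
Combine with AND.

6 | 0 | Gita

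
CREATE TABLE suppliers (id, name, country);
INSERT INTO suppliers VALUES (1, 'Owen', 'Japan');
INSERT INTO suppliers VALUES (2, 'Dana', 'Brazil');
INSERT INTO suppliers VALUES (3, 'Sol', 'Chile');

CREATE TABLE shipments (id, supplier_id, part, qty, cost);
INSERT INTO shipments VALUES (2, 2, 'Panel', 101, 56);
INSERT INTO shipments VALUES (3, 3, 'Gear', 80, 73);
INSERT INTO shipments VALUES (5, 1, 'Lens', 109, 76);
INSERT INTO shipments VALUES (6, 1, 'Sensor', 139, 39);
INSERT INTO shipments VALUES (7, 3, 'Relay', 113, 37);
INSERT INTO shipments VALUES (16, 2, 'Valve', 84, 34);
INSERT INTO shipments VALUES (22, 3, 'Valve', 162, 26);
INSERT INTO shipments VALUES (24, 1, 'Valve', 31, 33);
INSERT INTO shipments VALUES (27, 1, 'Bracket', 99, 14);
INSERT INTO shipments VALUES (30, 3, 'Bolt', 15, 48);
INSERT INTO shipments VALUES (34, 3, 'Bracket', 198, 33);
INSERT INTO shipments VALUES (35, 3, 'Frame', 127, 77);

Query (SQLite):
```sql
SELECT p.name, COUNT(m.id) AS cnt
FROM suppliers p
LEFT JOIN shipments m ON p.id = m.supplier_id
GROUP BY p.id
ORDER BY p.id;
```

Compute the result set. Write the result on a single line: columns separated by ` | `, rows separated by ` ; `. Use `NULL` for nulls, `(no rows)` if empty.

Owen | 4 ; Dana | 2 ; Sol | 6

LEFT JOIN keeps every suppliers row; unmatched ones get NULL for shipments columns.
Group by suppliers.id and compute COUNT(m.id). COUNT(col) of an all-NULL group is 0.
  1: ids {5, 6, 24, 27} → COUNT(m.id)=4
  2: ids {2, 16} → COUNT(m.id)=2
  3: ids {3, 7, 22, 30, 34, 35} → COUNT(m.id)=6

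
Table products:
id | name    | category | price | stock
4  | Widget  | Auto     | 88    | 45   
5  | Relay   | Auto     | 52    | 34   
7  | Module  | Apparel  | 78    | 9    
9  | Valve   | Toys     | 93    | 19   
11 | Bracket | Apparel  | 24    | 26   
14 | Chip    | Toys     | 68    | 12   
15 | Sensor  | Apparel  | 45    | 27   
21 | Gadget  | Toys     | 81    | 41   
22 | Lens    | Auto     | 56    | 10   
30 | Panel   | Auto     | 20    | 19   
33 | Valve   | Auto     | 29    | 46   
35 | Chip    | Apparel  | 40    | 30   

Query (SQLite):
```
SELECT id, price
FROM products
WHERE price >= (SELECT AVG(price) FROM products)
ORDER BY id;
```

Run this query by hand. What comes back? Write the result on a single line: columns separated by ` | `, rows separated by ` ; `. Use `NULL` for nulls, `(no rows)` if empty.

Scalar subquery: AVG(price) over all products rows = 56.166667 (≈; comparison uses full precision).
Keep rows where price >= that value.

4 | 88 ; 7 | 78 ; 9 | 93 ; 14 | 68 ; 21 | 81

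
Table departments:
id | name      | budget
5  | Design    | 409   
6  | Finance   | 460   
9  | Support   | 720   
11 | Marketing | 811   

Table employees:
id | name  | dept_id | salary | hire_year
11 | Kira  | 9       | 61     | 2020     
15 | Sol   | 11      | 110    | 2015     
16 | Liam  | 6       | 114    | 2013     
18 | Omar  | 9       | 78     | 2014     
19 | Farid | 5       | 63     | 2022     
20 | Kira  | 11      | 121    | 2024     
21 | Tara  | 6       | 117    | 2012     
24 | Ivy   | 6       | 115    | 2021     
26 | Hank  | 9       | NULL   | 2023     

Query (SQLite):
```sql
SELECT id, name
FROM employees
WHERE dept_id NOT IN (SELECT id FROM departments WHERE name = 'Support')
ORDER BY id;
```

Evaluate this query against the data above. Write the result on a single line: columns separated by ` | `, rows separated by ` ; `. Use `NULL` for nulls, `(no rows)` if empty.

15 | Sol ; 16 | Liam ; 19 | Farid ; 20 | Kira ; 21 | Tara ; 24 | Ivy

Inner query: departments.id where name = 'Support'.
Outer: keep employees rows whose dept_id is not in that set.
Inner query → {9}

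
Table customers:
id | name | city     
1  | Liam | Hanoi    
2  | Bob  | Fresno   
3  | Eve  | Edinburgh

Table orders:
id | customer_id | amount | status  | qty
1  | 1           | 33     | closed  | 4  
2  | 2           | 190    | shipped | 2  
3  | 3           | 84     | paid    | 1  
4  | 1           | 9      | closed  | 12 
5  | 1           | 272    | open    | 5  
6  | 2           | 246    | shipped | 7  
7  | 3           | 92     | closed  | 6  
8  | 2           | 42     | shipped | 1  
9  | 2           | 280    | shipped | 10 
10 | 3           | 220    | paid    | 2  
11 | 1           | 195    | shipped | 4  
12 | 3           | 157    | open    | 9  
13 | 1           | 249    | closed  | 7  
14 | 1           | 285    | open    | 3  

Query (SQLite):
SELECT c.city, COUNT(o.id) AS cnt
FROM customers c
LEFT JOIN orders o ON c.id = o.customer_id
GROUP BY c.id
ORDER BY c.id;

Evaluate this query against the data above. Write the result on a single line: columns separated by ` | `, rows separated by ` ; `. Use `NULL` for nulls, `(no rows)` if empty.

LEFT JOIN keeps every customers row; unmatched ones get NULL for orders columns.
Group by customers.id and compute COUNT(o.id). COUNT(col) of an all-NULL group is 0.
  1: ids {1, 4, 5, 11, 13, 14} → COUNT(o.id)=6
  2: ids {2, 6, 8, 9} → COUNT(o.id)=4
  3: ids {3, 7, 10, 12} → COUNT(o.id)=4

Hanoi | 6 ; Fresno | 4 ; Edinburgh | 4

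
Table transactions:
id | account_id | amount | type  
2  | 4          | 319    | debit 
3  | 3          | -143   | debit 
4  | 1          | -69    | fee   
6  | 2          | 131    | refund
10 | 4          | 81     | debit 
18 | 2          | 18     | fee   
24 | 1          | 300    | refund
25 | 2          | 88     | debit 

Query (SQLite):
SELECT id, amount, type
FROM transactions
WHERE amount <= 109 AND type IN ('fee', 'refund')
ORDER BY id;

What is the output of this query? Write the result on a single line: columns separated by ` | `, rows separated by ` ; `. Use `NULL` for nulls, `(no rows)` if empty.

4 | -69 | fee ; 18 | 18 | fee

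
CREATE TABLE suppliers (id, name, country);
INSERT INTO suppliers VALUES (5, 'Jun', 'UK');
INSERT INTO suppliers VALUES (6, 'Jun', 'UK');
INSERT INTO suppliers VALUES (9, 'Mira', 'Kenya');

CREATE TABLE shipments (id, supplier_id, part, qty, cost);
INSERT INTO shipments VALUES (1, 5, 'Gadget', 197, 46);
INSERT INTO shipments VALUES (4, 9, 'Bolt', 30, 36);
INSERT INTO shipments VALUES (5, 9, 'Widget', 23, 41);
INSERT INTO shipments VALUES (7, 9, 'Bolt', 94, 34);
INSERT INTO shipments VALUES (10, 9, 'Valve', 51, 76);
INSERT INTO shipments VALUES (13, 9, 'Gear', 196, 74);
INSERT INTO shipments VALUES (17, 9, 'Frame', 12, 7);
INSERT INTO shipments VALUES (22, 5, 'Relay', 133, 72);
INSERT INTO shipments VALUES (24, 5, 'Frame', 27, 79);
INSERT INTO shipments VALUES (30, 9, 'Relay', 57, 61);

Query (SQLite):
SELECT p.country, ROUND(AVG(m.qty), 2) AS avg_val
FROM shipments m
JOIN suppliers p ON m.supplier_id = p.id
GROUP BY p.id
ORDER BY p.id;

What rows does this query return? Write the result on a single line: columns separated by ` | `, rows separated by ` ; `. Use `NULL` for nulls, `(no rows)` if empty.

UK | 119 ; Kenya | 66.14

Join each shipments row to its suppliers via supplier_id.
Group joined rows by suppliers.id; compute ROUND(AVG(m.qty), 2) per group.
  5: ids {1, 22, 24} → ROUND(AVG(m.qty), 2)=119
  9: ids {4, 5, 7, 10, 13, 17, 30} → ROUND(AVG(m.qty), 2)=66.14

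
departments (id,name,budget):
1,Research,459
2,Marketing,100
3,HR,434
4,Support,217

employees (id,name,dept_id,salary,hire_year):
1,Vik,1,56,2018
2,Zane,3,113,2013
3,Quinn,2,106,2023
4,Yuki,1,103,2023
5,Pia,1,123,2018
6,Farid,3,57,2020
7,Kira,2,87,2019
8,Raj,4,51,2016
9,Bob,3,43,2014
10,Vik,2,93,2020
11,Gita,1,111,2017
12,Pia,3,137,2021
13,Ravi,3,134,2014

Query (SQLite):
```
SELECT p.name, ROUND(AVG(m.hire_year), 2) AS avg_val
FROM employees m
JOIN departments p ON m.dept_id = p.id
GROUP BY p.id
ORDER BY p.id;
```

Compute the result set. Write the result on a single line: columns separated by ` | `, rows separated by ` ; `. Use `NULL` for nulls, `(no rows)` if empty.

Research | 2019 ; Marketing | 2020.67 ; HR | 2016.4 ; Support | 2016

Join each employees row to its departments via dept_id.
Group joined rows by departments.id; compute ROUND(AVG(m.hire_year), 2) per group.
  1: ids {1, 4, 5, 11} → ROUND(AVG(m.hire_year), 2)=2019
  2: ids {3, 7, 10} → ROUND(AVG(m.hire_year), 2)=2020.67
  3: ids {2, 6, 9, 12, 13} → ROUND(AVG(m.hire_year), 2)=2016.4
  4: ids {8} → ROUND(AVG(m.hire_year), 2)=2016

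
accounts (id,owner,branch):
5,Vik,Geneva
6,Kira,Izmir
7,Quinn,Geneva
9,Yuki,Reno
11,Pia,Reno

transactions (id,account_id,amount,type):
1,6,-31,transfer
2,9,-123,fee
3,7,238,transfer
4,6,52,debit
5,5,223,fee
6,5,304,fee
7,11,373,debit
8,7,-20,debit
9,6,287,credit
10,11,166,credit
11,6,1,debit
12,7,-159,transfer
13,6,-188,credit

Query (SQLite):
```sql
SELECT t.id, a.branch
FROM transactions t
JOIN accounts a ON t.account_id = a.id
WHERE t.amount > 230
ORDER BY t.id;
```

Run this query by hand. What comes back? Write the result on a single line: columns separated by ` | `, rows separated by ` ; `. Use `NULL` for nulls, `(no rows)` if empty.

3 | Geneva ; 6 | Geneva ; 7 | Reno ; 9 | Izmir

Each transactions row matches the accounts row where account_id = accounts.id.
Then keep rows with t.amount > 230.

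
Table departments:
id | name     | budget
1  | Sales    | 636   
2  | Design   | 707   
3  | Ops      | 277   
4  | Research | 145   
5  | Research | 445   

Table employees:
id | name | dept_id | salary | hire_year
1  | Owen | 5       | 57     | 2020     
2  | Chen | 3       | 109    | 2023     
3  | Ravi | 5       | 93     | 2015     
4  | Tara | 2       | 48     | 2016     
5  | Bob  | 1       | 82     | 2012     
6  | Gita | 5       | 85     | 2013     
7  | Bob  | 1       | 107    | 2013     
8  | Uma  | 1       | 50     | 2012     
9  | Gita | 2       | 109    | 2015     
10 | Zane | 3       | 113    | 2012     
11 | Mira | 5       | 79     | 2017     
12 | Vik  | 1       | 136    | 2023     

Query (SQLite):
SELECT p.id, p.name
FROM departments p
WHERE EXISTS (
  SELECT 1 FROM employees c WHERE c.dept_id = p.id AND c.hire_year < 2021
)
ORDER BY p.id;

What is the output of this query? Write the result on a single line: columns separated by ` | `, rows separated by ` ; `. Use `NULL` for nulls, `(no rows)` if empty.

For each departments row, check whether any employees with matching dept_id has hire_year < 2021.
Keep rows where that is true.

1 | Sales ; 2 | Design ; 3 | Ops ; 5 | Research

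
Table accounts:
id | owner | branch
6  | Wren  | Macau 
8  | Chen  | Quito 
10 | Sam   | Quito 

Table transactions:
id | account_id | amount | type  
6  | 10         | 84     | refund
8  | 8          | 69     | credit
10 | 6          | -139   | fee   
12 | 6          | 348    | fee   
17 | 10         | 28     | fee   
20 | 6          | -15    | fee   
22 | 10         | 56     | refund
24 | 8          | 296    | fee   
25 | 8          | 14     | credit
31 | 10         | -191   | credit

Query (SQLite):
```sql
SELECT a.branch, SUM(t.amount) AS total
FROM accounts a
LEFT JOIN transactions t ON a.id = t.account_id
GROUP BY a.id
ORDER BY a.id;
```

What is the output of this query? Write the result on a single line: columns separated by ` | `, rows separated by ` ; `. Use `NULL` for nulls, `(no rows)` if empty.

Macau | 194 ; Quito | 379 ; Quito | -23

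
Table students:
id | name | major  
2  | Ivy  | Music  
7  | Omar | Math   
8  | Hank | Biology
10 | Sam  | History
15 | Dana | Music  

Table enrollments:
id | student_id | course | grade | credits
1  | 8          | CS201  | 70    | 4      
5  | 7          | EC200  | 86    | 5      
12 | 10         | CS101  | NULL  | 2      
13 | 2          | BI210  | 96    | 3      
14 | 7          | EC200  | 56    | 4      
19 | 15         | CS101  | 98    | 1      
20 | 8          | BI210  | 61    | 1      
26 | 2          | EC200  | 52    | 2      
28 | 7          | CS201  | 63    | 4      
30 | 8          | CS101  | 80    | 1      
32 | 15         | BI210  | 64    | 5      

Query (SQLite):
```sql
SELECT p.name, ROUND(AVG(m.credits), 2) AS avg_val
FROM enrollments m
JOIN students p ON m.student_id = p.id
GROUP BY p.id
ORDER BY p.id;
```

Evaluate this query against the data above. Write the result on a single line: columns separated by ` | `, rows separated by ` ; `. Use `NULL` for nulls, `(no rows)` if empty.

Ivy | 2.5 ; Omar | 4.33 ; Hank | 2 ; Sam | 2 ; Dana | 3

Join each enrollments row to its students via student_id.
Group joined rows by students.id; compute ROUND(AVG(m.credits), 2) per group.
  2: ids {13, 26} → ROUND(AVG(m.credits), 2)=2.5
  7: ids {5, 14, 28} → ROUND(AVG(m.credits), 2)=4.33
  8: ids {1, 20, 30} → ROUND(AVG(m.credits), 2)=2
  10: ids {12} → ROUND(AVG(m.credits), 2)=2
  15: ids {19, 32} → ROUND(AVG(m.credits), 2)=3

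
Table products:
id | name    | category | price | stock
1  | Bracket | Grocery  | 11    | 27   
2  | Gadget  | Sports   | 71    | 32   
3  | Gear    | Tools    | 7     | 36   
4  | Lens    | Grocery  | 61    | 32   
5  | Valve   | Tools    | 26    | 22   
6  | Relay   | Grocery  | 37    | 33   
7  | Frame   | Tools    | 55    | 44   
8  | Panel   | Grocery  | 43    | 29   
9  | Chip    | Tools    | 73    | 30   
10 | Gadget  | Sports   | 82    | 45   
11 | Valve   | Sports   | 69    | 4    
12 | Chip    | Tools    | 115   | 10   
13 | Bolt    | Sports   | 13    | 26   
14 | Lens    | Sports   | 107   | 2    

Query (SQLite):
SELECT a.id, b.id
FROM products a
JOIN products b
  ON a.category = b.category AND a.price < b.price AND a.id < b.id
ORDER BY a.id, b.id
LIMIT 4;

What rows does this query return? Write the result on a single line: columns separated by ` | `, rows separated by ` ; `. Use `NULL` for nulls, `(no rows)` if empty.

Pairs (a,b) with same category, a.price < b.price, a.id < b.id.
category groups: Grocery:{1,4,6,8} Sports:{2,10,11,13,14} Tools:{3,5,7,9,12}
Ordered by (a.id, b.id); first 4.

1 | 4 ; 1 | 6 ; 1 | 8 ; 2 | 10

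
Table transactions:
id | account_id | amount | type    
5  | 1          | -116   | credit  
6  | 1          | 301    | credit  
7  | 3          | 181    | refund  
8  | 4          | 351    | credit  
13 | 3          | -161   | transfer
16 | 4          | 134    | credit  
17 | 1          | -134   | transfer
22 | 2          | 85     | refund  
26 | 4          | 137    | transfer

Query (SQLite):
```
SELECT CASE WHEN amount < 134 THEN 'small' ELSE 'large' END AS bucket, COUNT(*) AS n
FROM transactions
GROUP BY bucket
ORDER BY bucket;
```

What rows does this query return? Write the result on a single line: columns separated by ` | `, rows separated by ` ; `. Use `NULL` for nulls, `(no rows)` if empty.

Bucket rows by amount < 134 → 'small' else 'large'; count each bucket.

large | 5 ; small | 4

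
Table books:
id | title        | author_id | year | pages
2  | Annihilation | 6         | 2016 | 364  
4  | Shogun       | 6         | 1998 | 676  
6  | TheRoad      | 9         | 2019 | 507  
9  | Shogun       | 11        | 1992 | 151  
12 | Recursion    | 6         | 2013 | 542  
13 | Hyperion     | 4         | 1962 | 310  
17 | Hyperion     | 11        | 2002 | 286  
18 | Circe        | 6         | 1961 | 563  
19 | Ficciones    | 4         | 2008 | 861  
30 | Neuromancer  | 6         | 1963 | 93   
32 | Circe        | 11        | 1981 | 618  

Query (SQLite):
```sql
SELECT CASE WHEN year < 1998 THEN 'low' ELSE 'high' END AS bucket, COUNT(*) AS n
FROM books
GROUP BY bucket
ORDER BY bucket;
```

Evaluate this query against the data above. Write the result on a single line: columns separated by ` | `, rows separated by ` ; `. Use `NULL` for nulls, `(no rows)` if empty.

high | 6 ; low | 5

Bucket rows by year < 1998 → 'low' else 'high'; count each bucket.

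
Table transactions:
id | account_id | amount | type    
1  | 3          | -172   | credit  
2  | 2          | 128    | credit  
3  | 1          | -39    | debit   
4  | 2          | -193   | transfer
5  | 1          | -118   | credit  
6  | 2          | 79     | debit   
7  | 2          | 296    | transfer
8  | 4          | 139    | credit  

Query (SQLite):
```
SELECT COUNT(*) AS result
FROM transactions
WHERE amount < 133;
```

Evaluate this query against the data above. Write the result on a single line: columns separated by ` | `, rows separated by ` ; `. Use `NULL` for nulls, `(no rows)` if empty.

Rows where amount < 133 → amount values: [-172, 128, -39, -193, -118, 79].
COUNT(*) counts rows → 6.

6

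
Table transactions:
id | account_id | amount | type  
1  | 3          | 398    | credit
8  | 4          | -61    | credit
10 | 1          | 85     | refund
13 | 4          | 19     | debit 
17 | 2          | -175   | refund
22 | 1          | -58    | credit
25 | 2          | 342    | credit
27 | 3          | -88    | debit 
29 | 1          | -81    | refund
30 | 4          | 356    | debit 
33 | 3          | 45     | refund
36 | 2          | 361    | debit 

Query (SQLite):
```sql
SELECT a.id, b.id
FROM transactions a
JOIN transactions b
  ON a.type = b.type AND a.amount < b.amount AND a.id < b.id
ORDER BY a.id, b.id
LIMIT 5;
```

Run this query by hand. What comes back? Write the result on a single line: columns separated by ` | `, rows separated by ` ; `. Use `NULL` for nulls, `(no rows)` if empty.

8 | 22 ; 8 | 25 ; 13 | 30 ; 13 | 36 ; 17 | 29

Pairs (a,b) with same type, a.amount < b.amount, a.id < b.id.
type groups: credit:{1,8,22,25} debit:{13,27,30,36} refund:{10,17,29,33}
Ordered by (a.id, b.id); first 5.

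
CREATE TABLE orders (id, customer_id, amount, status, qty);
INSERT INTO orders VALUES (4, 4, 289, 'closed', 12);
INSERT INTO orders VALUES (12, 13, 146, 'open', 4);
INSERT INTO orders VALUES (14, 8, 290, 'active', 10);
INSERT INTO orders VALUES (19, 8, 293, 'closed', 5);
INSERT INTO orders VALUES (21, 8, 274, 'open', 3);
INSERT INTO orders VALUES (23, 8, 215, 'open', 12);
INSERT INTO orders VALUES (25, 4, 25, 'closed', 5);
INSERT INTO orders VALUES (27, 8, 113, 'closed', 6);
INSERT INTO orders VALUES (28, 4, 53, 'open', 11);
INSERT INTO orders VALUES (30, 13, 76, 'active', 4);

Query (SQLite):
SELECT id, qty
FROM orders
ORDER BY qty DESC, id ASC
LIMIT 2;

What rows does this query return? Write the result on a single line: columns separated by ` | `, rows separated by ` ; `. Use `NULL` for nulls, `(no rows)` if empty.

4 | 12 ; 23 | 12

Sort by qty desc, tiebreak id asc: (12, id=4), (12, id=23), (11, id=28), (10, id=14), (6, id=27) …. Take first 2.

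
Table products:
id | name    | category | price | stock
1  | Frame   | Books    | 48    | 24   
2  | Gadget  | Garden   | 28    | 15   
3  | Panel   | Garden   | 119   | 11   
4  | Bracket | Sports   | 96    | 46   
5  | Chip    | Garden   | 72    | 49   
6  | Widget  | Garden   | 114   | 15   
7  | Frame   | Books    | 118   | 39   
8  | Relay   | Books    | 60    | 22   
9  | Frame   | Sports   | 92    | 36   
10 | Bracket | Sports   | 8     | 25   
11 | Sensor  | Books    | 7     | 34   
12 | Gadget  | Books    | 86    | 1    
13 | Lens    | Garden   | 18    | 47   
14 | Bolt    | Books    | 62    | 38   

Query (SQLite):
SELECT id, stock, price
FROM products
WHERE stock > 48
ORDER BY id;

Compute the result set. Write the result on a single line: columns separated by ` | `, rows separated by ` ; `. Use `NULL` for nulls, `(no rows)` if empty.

5 | 49 | 72

stock > 48: ids {5}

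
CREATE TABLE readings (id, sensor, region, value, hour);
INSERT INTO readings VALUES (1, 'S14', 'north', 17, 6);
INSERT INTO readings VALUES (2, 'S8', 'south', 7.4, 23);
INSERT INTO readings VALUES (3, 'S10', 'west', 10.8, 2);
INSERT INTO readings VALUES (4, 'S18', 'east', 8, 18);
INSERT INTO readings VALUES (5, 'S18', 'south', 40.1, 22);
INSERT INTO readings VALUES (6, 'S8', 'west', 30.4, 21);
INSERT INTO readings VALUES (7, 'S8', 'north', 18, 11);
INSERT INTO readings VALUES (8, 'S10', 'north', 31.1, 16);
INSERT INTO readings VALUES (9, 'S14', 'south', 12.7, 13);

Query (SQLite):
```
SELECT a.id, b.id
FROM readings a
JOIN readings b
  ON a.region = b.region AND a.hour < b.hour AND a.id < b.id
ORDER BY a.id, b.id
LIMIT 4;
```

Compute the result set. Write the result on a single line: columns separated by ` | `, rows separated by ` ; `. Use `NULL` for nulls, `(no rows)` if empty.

1 | 7 ; 1 | 8 ; 3 | 6 ; 7 | 8

Pairs (a,b) with same region, a.hour < b.hour, a.id < b.id.
region groups: east:{4} north:{1,7,8} south:{2,5,9} west:{3,6}
Ordered by (a.id, b.id); first 4.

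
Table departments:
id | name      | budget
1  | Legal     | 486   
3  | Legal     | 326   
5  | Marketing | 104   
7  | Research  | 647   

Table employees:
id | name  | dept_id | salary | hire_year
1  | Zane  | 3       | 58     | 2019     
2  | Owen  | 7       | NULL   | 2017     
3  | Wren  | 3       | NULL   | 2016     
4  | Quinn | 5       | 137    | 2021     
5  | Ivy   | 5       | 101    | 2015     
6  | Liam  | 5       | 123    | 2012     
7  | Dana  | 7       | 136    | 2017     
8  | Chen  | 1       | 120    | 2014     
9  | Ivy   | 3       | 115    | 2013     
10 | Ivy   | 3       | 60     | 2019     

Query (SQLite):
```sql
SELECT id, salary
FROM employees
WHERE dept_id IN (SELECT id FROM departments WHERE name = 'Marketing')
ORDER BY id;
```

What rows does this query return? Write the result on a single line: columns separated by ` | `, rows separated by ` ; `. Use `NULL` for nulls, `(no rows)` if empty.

4 | 137 ; 5 | 101 ; 6 | 123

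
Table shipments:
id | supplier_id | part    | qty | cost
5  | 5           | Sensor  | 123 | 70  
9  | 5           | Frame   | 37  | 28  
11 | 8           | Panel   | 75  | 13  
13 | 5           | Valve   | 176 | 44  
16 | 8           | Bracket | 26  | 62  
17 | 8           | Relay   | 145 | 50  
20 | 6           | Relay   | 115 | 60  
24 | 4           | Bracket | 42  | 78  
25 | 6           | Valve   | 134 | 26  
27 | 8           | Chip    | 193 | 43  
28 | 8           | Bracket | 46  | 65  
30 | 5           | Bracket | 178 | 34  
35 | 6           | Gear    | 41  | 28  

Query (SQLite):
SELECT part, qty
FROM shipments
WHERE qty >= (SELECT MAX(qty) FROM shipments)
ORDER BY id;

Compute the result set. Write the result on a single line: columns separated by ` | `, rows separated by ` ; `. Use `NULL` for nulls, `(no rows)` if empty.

Scalar subquery: MAX(qty) over all shipments rows = 193.
Keep rows where qty >= that value.

Chip | 193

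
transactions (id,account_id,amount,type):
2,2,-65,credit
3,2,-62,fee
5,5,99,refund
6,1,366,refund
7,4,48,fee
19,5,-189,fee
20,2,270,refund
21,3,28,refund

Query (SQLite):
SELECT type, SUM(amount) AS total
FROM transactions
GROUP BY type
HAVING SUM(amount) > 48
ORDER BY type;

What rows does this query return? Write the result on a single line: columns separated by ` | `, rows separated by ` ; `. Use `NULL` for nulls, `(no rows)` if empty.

refund | 763

Partition transactions by type; compute SUM(amount) within each group.
HAVING: keep groups where SUM(amount) > 48.
  credit: ids {2} → SUM(amount)=-65
  fee: ids {3, 7, 19} → SUM(amount)=-203
  refund: ids {5, 6, 20, 21} → SUM(amount)=763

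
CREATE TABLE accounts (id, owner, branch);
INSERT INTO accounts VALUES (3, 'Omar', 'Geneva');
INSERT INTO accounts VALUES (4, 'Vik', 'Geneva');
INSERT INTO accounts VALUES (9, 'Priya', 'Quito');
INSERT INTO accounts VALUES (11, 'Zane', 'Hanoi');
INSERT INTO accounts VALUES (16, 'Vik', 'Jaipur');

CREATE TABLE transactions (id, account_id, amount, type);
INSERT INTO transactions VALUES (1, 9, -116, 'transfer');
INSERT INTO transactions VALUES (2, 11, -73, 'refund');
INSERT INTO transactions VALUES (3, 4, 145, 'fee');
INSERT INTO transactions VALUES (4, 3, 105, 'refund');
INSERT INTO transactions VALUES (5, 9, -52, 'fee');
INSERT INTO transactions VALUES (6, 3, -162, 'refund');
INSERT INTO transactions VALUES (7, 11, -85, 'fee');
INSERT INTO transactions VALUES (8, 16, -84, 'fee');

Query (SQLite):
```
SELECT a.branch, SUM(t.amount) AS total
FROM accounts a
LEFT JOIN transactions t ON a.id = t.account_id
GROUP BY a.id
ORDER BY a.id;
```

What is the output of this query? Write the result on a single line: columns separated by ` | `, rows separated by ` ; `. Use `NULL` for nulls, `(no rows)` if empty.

Geneva | -57 ; Geneva | 145 ; Quito | -168 ; Hanoi | -158 ; Jaipur | -84

LEFT JOIN keeps every accounts row; unmatched ones get NULL for transactions columns.
Group by accounts.id and compute SUM(t.amount). SUM over an all-NULL group is NULL.
  3: ids {4, 6} → SUM(t.amount)=-57
  4: ids {3} → SUM(t.amount)=145
  9: ids {1, 5} → SUM(t.amount)=-168
  11: ids {2, 7} → SUM(t.amount)=-158
  16: ids {8} → SUM(t.amount)=-84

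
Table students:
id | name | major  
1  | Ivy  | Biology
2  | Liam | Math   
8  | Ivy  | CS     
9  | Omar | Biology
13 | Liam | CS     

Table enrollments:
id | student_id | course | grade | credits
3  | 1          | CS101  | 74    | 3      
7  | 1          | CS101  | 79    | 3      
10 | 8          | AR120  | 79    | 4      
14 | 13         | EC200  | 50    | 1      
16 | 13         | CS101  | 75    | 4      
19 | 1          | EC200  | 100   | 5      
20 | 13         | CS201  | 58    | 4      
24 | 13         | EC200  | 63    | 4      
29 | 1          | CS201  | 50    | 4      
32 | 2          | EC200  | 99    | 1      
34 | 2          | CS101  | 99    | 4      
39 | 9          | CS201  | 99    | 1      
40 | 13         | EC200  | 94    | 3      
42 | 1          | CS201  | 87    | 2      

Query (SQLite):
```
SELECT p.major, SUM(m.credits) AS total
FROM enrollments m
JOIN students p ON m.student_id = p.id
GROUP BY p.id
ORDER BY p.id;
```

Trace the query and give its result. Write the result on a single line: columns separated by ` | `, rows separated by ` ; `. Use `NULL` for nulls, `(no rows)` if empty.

Biology | 17 ; Math | 5 ; CS | 4 ; Biology | 1 ; CS | 16

Join each enrollments row to its students via student_id.
Group joined rows by students.id; compute SUM(m.credits) per group.
  1: ids {3, 7, 19, 29, 42} → SUM(m.credits)=17
  2: ids {32, 34} → SUM(m.credits)=5
  8: ids {10} → SUM(m.credits)=4
  9: ids {39} → SUM(m.credits)=1
  13: ids {14, 16, 20, 24, 40} → SUM(m.credits)=16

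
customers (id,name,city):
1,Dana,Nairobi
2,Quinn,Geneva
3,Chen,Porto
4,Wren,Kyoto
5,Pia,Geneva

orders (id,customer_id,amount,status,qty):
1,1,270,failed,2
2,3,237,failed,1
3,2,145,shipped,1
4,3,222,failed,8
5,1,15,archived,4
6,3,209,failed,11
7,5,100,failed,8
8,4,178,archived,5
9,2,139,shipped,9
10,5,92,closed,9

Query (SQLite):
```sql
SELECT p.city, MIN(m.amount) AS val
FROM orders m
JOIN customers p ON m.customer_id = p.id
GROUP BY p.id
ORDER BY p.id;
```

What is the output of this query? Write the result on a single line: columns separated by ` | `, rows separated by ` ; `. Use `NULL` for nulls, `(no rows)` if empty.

Join each orders row to its customers via customer_id.
Group joined rows by customers.id; compute MIN(m.amount) per group.
  1: ids {1, 5} → MIN(m.amount)=15
  2: ids {3, 9} → MIN(m.amount)=139
  3: ids {2, 4, 6} → MIN(m.amount)=209
  4: ids {8} → MIN(m.amount)=178
  5: ids {7, 10} → MIN(m.amount)=92

Nairobi | 15 ; Geneva | 139 ; Porto | 209 ; Kyoto | 178 ; Geneva | 92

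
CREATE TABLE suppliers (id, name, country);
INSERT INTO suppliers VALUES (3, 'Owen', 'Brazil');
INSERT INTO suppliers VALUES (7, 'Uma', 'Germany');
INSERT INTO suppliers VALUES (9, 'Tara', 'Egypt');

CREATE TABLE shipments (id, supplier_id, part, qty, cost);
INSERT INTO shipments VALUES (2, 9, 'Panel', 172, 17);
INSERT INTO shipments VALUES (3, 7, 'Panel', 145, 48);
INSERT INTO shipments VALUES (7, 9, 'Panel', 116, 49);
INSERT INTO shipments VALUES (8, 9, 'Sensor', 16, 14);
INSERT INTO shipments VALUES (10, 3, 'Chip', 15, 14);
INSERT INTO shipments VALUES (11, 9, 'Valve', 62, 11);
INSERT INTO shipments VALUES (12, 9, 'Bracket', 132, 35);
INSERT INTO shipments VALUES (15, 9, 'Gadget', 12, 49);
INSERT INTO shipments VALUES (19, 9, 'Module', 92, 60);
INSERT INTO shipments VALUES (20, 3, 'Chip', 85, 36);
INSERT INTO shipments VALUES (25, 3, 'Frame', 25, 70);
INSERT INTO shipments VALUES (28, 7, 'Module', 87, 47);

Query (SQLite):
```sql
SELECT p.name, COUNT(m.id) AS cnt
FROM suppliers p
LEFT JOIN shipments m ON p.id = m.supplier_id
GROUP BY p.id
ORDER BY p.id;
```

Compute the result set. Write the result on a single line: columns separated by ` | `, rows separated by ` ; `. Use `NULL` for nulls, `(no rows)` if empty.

LEFT JOIN keeps every suppliers row; unmatched ones get NULL for shipments columns.
Group by suppliers.id and compute COUNT(m.id). COUNT(col) of an all-NULL group is 0.
  3: ids {10, 20, 25} → COUNT(m.id)=3
  7: ids {3, 28} → COUNT(m.id)=2
  9: ids {2, 7, 8, 11, 12, 15, 19} → COUNT(m.id)=7

Owen | 3 ; Uma | 2 ; Tara | 7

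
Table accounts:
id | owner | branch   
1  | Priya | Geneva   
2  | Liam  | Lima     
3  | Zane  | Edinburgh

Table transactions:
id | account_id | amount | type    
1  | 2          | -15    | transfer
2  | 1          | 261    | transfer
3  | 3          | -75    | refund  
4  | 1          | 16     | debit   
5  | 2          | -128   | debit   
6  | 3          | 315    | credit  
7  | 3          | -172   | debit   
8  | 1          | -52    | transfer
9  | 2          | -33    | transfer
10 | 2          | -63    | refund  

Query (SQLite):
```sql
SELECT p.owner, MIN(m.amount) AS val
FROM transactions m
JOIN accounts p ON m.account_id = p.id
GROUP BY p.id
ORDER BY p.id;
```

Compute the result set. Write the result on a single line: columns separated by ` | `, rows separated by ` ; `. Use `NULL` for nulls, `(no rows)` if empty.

Priya | -52 ; Liam | -128 ; Zane | -172

Join each transactions row to its accounts via account_id.
Group joined rows by accounts.id; compute MIN(m.amount) per group.
  1: ids {2, 4, 8} → MIN(m.amount)=-52
  2: ids {1, 5, 9, 10} → MIN(m.amount)=-128
  3: ids {3, 6, 7} → MIN(m.amount)=-172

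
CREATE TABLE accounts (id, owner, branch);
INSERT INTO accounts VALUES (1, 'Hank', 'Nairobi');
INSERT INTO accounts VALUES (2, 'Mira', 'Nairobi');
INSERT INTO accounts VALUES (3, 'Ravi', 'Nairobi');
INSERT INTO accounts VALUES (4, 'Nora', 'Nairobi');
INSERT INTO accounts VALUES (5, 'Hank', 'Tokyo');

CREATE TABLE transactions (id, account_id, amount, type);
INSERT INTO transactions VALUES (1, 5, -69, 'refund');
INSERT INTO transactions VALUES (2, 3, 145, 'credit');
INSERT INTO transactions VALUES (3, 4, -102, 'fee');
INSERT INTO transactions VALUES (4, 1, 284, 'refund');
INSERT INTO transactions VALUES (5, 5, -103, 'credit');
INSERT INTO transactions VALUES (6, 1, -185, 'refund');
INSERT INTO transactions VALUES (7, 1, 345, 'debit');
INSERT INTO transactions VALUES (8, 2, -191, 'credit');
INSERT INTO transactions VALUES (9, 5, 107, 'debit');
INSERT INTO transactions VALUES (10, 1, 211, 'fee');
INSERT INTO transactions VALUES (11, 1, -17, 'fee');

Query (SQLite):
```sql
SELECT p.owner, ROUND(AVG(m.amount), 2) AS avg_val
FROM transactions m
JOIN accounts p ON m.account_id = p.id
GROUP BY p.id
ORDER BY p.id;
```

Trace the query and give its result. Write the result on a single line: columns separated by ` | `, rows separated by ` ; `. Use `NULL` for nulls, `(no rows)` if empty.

Hank | 127.6 ; Mira | -191 ; Ravi | 145 ; Nora | -102 ; Hank | -21.67

Join each transactions row to its accounts via account_id.
Group joined rows by accounts.id; compute ROUND(AVG(m.amount), 2) per group.
  1: ids {4, 6, 7, 10, 11} → ROUND(AVG(m.amount), 2)=127.6
  2: ids {8} → ROUND(AVG(m.amount), 2)=-191
  3: ids {2} → ROUND(AVG(m.amount), 2)=145
  4: ids {3} → ROUND(AVG(m.amount), 2)=-102
  5: ids {1, 5, 9} → ROUND(AVG(m.amount), 2)=-21.67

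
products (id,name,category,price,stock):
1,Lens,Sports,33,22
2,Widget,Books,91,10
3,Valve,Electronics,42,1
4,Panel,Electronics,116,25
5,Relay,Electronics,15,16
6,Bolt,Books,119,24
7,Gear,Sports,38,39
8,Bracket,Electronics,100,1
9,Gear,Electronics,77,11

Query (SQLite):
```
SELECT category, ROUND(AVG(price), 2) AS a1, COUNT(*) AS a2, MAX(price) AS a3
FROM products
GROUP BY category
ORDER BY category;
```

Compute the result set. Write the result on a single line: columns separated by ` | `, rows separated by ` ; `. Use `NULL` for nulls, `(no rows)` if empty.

Group products by category.
Per group compute: ROUND(AVG(price), 2), COUNT(*), MAX(price).
  Books: ids {2, 6} → ROUND(AVG(price), 2)=105, COUNT(*)=2, MAX(price)=119
  Electronics: ids {3, 4, 5, 8, 9} → ROUND(AVG(price), 2)=70, COUNT(*)=5, MAX(price)=116
  Sports: ids {1, 7} → ROUND(AVG(price), 2)=35.5, COUNT(*)=2, MAX(price)=38

Books | 105 | 2 | 119 ; Electronics | 70 | 5 | 116 ; Sports | 35.5 | 2 | 38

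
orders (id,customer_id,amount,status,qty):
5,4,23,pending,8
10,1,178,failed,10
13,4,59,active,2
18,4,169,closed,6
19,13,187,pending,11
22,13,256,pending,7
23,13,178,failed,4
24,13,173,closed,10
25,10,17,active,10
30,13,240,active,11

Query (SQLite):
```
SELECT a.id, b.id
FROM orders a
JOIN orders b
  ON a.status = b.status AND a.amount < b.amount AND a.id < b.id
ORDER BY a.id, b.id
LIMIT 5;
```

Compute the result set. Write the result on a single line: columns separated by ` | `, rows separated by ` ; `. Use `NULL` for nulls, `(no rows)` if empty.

5 | 19 ; 5 | 22 ; 13 | 30 ; 18 | 24 ; 19 | 22

Pairs (a,b) with same status, a.amount < b.amount, a.id < b.id.
status groups: active:{13,25,30} closed:{18,24} failed:{10,23} pending:{5,19,22}
Ordered by (a.id, b.id); first 5.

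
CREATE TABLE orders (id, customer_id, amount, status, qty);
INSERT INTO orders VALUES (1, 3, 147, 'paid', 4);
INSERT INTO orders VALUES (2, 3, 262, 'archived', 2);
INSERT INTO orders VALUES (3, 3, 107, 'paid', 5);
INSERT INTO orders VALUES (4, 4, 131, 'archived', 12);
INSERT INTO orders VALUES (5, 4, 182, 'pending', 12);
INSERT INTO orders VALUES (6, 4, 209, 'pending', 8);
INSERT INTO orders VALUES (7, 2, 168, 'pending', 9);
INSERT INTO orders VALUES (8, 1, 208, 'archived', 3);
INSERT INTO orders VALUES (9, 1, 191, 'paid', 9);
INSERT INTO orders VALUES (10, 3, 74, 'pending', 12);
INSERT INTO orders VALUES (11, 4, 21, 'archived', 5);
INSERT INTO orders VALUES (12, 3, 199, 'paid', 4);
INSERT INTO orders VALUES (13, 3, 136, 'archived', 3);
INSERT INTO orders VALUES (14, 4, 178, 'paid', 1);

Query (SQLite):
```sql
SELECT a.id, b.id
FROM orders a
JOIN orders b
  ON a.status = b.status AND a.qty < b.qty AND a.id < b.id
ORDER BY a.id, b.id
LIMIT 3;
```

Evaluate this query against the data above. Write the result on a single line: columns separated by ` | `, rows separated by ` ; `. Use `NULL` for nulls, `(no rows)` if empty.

1 | 3 ; 1 | 9 ; 2 | 4

Pairs (a,b) with same status, a.qty < b.qty, a.id < b.id.
status groups: archived:{2,4,8,11,13} paid:{1,3,9,12,14} pending:{5,6,7,10}
Ordered by (a.id, b.id); first 3.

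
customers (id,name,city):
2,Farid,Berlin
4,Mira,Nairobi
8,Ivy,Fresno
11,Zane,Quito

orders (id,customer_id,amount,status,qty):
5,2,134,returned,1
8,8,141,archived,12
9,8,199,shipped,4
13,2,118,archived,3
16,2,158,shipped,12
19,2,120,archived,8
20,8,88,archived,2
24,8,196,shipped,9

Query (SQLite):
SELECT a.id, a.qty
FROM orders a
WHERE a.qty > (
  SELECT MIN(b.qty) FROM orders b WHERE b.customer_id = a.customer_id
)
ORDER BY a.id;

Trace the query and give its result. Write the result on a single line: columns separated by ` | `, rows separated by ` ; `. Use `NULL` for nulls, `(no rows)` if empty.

8 | 12 ; 9 | 4 ; 13 | 3 ; 16 | 12 ; 19 | 8 ; 24 | 9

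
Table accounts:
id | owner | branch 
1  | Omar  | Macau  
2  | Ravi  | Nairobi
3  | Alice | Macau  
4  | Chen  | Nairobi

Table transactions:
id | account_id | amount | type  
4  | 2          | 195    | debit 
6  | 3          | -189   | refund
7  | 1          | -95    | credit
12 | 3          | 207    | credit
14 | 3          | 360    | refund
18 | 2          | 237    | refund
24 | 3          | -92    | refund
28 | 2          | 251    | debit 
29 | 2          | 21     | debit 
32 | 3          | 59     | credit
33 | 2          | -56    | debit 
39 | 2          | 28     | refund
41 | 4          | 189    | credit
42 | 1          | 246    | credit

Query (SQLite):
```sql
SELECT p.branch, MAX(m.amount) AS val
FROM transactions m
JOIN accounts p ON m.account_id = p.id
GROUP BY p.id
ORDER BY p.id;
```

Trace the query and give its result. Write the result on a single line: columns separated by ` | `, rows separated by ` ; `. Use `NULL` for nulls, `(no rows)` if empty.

Macau | 246 ; Nairobi | 251 ; Macau | 360 ; Nairobi | 189

Join each transactions row to its accounts via account_id.
Group joined rows by accounts.id; compute MAX(m.amount) per group.
  1: ids {7, 42} → MAX(m.amount)=246
  2: ids {4, 18, 28, 29, 33, 39} → MAX(m.amount)=251
  3: ids {6, 12, 14, 24, 32} → MAX(m.amount)=360
  4: ids {41} → MAX(m.amount)=189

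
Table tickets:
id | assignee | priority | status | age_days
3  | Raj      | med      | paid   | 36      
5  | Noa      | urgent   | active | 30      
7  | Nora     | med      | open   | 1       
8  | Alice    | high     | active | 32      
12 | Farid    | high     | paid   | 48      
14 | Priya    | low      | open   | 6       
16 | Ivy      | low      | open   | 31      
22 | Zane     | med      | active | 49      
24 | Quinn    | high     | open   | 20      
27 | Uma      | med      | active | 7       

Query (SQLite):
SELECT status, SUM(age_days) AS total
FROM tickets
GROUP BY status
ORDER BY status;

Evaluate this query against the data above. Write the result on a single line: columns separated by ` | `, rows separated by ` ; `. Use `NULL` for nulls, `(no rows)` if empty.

Partition tickets by status; compute SUM(age_days) within each group.
  active: ids {5, 8, 22, 27} → SUM(age_days)=118
  open: ids {7, 14, 16, 24} → SUM(age_days)=58
  paid: ids {3, 12} → SUM(age_days)=84

active | 118 ; open | 58 ; paid | 84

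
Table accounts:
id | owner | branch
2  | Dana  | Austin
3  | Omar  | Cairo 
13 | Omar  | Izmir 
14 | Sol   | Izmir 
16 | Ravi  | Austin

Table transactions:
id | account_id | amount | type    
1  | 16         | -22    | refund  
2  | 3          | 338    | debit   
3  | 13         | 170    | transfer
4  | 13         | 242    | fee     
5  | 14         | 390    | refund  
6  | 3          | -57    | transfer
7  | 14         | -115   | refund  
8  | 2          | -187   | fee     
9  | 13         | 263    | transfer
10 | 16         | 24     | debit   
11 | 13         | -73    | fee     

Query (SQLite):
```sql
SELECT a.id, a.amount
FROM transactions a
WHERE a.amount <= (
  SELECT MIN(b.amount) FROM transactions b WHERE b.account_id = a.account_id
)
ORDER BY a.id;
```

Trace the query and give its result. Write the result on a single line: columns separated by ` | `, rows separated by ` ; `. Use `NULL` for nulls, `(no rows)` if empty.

1 | -22 ; 6 | -57 ; 7 | -115 ; 8 | -187 ; 11 | -73

For each transactions row a, compute MIN(amount) over rows sharing a.account_id.
Keep row a if a.amount <= that per-group MIN.
  account_id=2: MIN(amount) = -187
  account_id=3: MIN(amount) = -57
  account_id=13: MIN(amount) = -73
  account_id=14: MIN(amount) = -115
  account_id=16: MIN(amount) = -22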